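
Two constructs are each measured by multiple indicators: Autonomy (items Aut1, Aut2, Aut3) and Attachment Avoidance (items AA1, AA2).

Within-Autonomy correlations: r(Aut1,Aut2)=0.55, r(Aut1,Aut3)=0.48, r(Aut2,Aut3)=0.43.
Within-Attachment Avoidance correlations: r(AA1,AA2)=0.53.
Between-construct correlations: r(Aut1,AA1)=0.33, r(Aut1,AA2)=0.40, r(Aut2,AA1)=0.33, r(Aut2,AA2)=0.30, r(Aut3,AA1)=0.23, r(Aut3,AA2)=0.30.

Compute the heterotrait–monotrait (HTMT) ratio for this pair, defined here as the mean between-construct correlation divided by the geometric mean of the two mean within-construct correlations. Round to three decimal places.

Mean between = 1.89/6 = 0.3150.
Mean within-Aut = 1.46/3 = 0.4867; mean within-AA = 0.53/1 = 0.5300.
Geometric mean = √(0.4867 × 0.5300) = 0.5079.
HTMT = 0.3150 / 0.5079 = 0.620.

0.620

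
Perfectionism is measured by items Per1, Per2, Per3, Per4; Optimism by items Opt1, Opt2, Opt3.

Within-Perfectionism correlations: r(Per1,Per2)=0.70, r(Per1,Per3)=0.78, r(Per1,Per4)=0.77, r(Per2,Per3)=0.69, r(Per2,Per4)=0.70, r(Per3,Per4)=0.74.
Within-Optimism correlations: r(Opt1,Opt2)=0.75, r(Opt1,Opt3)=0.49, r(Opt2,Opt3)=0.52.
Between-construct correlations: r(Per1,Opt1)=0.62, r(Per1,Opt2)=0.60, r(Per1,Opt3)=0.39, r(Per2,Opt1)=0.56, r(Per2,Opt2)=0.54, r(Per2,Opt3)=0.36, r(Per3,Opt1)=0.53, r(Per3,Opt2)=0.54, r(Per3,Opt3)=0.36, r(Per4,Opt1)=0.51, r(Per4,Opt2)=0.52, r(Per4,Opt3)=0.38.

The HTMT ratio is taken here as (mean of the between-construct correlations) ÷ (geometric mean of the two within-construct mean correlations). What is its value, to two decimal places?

Between-construct mean = 5.91/12 = 0.4925.
Mean within-Per = 4.38/6 = 0.7300; mean within-Opt = 1.76/3 = 0.5867.
Geometric mean = √(0.7300 × 0.5867) = 0.6544.
HTMT = 0.4925 / 0.6544 = 0.75.

0.75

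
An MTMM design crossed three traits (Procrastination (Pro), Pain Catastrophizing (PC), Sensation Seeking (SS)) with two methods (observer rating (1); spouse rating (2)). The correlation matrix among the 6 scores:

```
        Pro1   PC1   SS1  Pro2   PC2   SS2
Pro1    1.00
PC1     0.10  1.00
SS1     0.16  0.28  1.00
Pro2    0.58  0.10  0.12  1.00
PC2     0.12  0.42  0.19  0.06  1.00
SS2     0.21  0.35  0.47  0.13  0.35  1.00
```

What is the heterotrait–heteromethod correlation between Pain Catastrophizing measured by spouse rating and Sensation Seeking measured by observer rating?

0.19

Different traits and methods: r(PC2, SS1) = 0.19.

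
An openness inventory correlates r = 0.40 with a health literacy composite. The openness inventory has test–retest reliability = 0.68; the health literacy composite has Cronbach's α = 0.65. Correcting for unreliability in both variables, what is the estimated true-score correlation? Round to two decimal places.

r_true = r_obs / √(r_xx · r_yy) = 0.40 / √(0.68 × 0.65) = 0.40 / √0.4420 = 0.40 / 0.6648 ≈ 0.60.

0.60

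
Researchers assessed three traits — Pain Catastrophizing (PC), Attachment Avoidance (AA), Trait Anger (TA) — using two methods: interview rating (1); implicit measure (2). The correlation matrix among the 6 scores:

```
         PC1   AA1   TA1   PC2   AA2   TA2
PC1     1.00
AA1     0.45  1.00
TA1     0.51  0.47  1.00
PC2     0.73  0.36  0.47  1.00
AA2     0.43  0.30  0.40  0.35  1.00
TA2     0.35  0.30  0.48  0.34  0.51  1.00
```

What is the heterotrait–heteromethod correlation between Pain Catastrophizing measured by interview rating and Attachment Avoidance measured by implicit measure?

Different traits and methods: r(PC1, AA2) = 0.43.

0.43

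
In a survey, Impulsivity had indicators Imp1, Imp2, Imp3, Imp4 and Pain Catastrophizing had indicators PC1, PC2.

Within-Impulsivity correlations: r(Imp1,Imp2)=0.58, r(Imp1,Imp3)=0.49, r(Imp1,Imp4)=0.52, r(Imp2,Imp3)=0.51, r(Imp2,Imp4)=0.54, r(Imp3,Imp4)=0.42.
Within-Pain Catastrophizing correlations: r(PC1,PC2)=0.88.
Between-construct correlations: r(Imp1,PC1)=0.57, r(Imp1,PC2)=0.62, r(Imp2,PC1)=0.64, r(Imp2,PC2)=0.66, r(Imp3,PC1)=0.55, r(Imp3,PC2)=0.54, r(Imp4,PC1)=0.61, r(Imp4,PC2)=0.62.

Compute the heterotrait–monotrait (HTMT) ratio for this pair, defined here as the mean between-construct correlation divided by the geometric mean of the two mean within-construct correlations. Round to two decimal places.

0.90

Between-construct mean = 4.81/8 = 0.6013.
Mean within-Imp = 3.06/6 = 0.5100; mean within-PC = 0.88/1 = 0.8800.
Geometric mean = √(0.5100 × 0.8800) = 0.6699.
HTMT = 0.6013 / 0.6699 = 0.90.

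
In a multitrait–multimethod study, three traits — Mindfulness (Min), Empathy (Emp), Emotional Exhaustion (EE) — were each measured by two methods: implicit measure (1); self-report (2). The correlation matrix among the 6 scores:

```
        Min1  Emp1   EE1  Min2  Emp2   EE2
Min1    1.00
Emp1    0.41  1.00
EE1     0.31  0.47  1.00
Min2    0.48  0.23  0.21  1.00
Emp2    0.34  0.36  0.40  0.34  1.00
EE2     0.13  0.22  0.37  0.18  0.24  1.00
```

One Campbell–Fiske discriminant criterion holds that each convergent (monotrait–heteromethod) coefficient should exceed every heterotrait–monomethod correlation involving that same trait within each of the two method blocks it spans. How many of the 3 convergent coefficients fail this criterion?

2

Each convergent coefficient versus the relevant comparison correlations:
Min (methods 1·2): 0.48 vs {0.41, 0.34, 0.31, 0.18} → pass.
Emp (methods 1·2): 0.36 vs {0.41, 0.34, 0.47, 0.24} → fail.
EE (methods 1·2): 0.37 vs {0.31, 0.18, 0.47, 0.24} → fail.
2 of 3 fail.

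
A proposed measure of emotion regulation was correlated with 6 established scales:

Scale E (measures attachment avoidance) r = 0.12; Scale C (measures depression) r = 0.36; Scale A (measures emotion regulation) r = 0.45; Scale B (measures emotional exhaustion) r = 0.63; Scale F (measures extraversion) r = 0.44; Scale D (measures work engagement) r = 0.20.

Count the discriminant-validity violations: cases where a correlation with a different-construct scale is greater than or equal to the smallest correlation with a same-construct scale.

Convergent (same construct = emotion regulation): Scale A.
Smallest convergent = 0.45. Discriminant values: 0.12, 0.36, 0.63, 0.44, 0.20; count ≥ 0.45 → 1.

1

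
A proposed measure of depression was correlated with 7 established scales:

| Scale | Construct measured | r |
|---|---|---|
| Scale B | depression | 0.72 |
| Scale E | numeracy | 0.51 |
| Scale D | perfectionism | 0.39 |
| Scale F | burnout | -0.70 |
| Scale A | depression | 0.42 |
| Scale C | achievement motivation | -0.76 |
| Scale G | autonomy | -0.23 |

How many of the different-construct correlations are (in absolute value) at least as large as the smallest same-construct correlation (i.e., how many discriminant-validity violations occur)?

Convergent (same construct = depression): Scale B, Scale A.
Smallest convergent = 0.42. Discriminant |r|: 0.51, 0.39, 0.70, 0.76, 0.23; count ≥ 0.42 → 3.

3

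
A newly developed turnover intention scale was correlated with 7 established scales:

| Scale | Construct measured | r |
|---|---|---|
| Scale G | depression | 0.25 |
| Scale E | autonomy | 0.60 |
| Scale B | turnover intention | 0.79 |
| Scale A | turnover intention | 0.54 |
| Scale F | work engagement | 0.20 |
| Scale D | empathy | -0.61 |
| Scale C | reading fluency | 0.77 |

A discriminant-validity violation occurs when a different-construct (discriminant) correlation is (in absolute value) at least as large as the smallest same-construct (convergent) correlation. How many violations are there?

Convergent (same construct = turnover intention): Scale B, Scale A.
Smallest convergent = 0.54. Discriminant |r|: 0.25, 0.60, 0.20, 0.61, 0.77; count ≥ 0.54 → 3.

3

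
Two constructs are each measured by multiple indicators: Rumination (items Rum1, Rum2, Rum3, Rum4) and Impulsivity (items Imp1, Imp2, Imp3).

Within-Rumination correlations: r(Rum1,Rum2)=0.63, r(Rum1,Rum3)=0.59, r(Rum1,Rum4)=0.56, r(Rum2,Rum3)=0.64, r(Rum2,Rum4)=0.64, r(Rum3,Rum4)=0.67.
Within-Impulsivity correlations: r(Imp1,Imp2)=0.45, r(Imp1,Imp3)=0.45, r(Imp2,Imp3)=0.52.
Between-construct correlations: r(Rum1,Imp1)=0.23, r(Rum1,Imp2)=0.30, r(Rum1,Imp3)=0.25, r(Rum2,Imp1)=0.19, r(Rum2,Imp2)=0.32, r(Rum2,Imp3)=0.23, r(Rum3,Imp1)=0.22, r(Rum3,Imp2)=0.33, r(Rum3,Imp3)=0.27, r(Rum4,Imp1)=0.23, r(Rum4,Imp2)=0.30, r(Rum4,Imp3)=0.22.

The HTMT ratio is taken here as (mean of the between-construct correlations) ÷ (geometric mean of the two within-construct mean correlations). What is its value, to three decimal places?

0.475

Mean between = 3.09/12 = 0.2575.
Mean within-Rum = 3.73/6 = 0.6217; mean within-Imp = 1.42/3 = 0.4733.
Geometric mean = √(0.6217 × 0.4733) = 0.5424.
HTMT = 0.2575 / 0.5424 = 0.475.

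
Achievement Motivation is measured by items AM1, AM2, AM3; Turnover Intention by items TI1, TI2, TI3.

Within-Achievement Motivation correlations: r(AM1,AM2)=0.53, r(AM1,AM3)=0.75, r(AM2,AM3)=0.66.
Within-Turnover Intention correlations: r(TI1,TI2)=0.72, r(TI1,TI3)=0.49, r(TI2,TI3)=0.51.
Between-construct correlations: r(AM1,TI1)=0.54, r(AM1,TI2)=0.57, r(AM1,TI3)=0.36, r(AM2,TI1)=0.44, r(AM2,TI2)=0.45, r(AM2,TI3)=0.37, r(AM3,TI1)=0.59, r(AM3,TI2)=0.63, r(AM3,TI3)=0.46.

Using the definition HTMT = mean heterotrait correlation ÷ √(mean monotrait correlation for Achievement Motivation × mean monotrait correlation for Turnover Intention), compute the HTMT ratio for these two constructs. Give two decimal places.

0.80

Mean heterotrait r = 4.41/9 = 0.4900.
Mean within-AM = 1.94/3 = 0.6467; mean within-TI = 1.72/3 = 0.5733.
Geometric mean = √(0.6467 × 0.5733) = 0.6089.
HTMT = 0.4900 / 0.6089 = 0.80.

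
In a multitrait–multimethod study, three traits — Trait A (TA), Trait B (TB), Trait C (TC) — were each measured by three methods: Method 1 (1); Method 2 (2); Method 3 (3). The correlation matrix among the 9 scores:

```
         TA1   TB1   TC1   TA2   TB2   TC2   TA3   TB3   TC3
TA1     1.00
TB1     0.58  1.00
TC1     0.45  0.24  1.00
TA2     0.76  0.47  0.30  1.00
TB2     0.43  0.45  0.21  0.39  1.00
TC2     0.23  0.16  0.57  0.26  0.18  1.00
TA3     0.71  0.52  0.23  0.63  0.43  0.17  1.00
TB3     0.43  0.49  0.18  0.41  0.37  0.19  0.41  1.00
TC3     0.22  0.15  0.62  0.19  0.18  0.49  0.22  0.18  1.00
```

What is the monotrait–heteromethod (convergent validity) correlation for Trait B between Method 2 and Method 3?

0.37

Same trait (TB), different methods: r(TB2, TB3) = 0.37.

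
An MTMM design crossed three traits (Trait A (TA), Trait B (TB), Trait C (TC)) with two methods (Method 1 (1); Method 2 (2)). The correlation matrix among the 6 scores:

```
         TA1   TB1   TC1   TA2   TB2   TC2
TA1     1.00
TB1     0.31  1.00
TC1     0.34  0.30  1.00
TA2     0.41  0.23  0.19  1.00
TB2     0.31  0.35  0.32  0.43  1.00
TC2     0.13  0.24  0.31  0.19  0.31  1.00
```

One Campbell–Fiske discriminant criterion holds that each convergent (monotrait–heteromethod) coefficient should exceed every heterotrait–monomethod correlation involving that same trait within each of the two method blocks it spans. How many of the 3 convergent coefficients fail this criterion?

3

Convergent coefficients and their comparison sets:
TA (methods 1·2): 0.41 vs {0.31, 0.43, 0.34, 0.19} → fail.
TB (methods 1·2): 0.35 vs {0.31, 0.43, 0.30, 0.31} → fail.
TC (methods 1·2): 0.31 vs {0.34, 0.19, 0.30, 0.31} → fail.
3 of 3 fail.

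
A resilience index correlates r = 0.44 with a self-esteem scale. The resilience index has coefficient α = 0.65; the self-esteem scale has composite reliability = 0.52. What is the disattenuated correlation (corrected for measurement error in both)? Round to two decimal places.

r_true = r_obs / √(r_xx · r_yy) = 0.44 / √(0.65 × 0.52) = 0.44 / √0.3380 = 0.44 / 0.5814 ≈ 0.76.

0.76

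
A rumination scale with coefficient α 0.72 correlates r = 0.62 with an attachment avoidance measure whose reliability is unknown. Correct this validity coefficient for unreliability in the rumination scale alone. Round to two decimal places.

0.73

Single correction: r_c = r_obs / √r_xx = 0.62 / √0.72 = 0.62 / 0.8485 ≈ 0.73.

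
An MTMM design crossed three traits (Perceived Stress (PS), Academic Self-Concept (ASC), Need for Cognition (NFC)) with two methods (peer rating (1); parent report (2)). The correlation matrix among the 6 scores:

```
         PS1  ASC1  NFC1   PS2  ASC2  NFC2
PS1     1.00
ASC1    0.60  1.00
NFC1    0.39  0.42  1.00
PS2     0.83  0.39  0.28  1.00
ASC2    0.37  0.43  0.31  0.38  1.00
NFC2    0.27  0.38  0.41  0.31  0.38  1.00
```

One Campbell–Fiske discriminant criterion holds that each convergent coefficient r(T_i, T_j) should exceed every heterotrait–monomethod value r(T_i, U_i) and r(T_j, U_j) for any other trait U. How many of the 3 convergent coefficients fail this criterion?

Convergent coefficients and their comparison sets:
PS (methods 1·2): 0.83 vs {0.60, 0.38, 0.39, 0.31} → pass.
ASC (methods 1·2): 0.43 vs {0.60, 0.38, 0.42, 0.38} → fail.
NFC (methods 1·2): 0.41 vs {0.39, 0.31, 0.42, 0.38} → fail.
2 of 3 fail.

2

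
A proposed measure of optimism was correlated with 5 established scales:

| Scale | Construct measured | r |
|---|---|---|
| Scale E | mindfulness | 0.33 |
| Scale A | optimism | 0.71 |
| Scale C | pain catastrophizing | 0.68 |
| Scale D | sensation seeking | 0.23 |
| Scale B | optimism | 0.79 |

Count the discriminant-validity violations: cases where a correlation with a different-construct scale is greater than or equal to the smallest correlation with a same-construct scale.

0

Convergent (same construct = optimism): Scale A, Scale B.
Smallest convergent = 0.71. Discriminant values: 0.33, 0.68, 0.23; count ≥ 0.71 → 0.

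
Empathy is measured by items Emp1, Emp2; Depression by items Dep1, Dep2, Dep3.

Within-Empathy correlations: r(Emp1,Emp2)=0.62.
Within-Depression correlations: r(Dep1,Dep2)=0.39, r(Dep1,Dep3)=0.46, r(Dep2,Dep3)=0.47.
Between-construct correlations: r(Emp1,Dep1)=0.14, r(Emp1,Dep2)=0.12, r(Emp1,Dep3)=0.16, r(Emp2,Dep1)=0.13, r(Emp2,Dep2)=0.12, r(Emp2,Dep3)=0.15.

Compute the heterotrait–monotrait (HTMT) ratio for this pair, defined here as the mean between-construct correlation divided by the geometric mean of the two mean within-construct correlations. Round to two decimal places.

0.26

Mean between = 0.82/6 = 0.1367.
Mean within-Emp = 0.62/1 = 0.6200; mean within-Dep = 1.32/3 = 0.4400.
Geometric mean = √(0.6200 × 0.4400) = 0.5223.
HTMT = 0.1367 / 0.5223 = 0.26.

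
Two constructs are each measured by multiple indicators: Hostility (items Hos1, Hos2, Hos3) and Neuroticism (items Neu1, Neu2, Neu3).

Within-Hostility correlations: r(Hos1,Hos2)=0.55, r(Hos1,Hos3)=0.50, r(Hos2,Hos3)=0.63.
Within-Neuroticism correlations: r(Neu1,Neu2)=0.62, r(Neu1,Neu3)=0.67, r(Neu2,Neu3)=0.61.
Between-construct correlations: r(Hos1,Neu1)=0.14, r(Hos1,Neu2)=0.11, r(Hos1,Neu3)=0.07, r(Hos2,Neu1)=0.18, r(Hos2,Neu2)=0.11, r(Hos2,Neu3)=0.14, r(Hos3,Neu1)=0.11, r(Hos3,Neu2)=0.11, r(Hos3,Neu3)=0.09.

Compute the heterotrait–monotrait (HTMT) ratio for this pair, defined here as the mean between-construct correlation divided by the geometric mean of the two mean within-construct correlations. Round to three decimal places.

0.198

Mean heterotrait r = 1.06/9 = 0.1178.
Mean within-Hos = 1.68/3 = 0.5600; mean within-Neu = 1.90/3 = 0.6333.
Geometric mean = √(0.5600 × 0.6333) = 0.5955.
HTMT = 0.1178 / 0.5955 = 0.198.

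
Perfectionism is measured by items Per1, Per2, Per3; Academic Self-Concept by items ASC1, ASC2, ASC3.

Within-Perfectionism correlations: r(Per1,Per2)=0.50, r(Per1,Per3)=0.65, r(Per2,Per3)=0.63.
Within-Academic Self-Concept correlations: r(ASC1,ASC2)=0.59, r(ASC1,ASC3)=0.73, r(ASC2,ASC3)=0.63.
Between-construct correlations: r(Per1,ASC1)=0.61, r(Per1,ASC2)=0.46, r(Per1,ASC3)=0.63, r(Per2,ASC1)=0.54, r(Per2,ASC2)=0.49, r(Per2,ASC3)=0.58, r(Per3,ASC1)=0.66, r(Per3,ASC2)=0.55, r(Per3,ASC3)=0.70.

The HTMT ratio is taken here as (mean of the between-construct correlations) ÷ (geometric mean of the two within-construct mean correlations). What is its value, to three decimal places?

0.934

Mean heterotrait r = 5.22/9 = 0.5800.
Mean within-Per = 1.78/3 = 0.5933; mean within-ASC = 1.95/3 = 0.6500.
Geometric mean = √(0.5933 × 0.6500) = 0.6210.
HTMT = 0.5800 / 0.6210 = 0.934.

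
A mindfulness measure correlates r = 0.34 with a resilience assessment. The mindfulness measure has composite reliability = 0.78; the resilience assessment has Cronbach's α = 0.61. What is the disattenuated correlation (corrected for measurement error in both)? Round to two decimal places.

0.49

r_true = r_obs / √(r_xx · r_yy) = 0.34 / √(0.78 × 0.61) = 0.34 / √0.4758 = 0.34 / 0.6898 ≈ 0.49.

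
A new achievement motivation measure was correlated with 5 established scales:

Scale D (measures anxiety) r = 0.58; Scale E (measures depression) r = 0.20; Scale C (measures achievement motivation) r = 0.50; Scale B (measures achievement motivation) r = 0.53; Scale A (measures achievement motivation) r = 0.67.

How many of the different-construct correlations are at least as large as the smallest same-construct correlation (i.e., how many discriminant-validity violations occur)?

1

Convergent (same construct = achievement motivation): Scale C, Scale B, Scale A.
Smallest convergent = 0.50. Discriminant values: 0.58, 0.20; count ≥ 0.50 → 1.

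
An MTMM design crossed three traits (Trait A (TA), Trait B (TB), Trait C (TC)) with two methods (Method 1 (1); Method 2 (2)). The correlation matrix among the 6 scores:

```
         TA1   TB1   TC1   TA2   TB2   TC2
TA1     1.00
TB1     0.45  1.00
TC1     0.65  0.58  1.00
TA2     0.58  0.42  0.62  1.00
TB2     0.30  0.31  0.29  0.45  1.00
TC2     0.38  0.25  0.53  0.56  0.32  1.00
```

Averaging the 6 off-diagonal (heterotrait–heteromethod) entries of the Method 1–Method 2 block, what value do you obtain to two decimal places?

HTHM values (method 1 × method 2): 0.30, 0.38, 0.42, 0.25, 0.62, 0.29; mean = 2.26/6 = 0.38.

0.38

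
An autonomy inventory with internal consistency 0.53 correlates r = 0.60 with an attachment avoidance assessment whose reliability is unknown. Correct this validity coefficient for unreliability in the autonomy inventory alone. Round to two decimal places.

0.82

Single correction: r_c = r_obs / √r_xx = 0.60 / √0.53 = 0.60 / 0.7280 ≈ 0.82.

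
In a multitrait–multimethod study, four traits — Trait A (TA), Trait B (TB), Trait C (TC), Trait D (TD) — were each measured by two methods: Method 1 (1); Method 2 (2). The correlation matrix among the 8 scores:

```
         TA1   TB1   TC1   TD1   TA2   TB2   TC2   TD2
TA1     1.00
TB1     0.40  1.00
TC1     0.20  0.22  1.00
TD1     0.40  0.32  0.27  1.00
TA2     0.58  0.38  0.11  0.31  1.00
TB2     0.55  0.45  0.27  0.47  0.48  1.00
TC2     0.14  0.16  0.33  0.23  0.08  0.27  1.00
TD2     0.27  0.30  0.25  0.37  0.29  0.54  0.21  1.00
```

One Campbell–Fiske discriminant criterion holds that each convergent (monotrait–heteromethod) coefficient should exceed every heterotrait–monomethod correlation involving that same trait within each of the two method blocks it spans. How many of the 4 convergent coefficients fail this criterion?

Checking each validity diagonal entry against its comparison values:
TA (methods 1·2): 0.58 vs {0.40, 0.48, 0.20, 0.08, 0.40, 0.29} → pass.
TB (methods 1·2): 0.45 vs {0.40, 0.48, 0.22, 0.27, 0.32, 0.54} → fail.
TC (methods 1·2): 0.33 vs {0.20, 0.08, 0.22, 0.27, 0.27, 0.21} → pass.
TD (methods 1·2): 0.37 vs {0.40, 0.29, 0.32, 0.54, 0.27, 0.21} → fail.
2 of 4 fail.

2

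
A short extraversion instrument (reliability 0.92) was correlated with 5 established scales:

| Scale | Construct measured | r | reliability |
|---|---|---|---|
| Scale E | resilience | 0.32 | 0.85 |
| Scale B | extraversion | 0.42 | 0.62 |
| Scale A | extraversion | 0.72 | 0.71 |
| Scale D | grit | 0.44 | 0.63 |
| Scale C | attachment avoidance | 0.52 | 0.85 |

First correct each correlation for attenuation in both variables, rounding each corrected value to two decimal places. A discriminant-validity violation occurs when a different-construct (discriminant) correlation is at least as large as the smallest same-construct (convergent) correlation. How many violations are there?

2

Disattenuated r (r / √(r_scale · r_new)):
  Scale E (disc): 0.32 / √(0.85·0.92) = 0.36
  Scale B (conv): 0.42 / √(0.62·0.92) = 0.56
  Scale A (conv): 0.72 / √(0.71·0.92) = 0.89
  Scale D (disc): 0.44 / √(0.63·0.92) = 0.58
  Scale C (disc): 0.52 / √(0.85·0.92) = 0.59
Smallest convergent = 0.56. Discriminant values: 0.36, 0.58, 0.59; count ≥ 0.56 → 2.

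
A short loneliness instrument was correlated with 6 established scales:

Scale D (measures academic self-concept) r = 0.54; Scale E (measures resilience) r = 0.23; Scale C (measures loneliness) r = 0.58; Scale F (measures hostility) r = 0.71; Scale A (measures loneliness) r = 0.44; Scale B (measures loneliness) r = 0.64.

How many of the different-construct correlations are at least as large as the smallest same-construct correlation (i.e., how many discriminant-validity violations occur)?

Convergent (same construct = loneliness): Scale C, Scale A, Scale B.
Smallest convergent = 0.44. Discriminant values: 0.54, 0.23, 0.71; count ≥ 0.44 → 2.

2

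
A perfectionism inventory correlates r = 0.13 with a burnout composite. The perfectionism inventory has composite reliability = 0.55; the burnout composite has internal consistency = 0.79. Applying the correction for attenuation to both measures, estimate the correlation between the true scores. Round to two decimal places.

r_true = r_obs / √(r_xx · r_yy) = 0.13 / √(0.55 × 0.79) = 0.13 / √0.4345 = 0.13 / 0.6592 ≈ 0.20.

0.20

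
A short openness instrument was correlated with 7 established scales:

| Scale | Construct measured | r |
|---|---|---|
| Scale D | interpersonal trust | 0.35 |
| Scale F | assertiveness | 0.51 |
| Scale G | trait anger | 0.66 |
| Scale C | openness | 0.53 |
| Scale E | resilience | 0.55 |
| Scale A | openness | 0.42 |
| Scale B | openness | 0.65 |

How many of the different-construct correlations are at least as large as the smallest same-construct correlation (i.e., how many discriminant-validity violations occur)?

Convergent (same construct = openness): Scale C, Scale A, Scale B.
Smallest convergent = 0.42. Discriminant values: 0.35, 0.51, 0.66, 0.55; count ≥ 0.42 → 3.

3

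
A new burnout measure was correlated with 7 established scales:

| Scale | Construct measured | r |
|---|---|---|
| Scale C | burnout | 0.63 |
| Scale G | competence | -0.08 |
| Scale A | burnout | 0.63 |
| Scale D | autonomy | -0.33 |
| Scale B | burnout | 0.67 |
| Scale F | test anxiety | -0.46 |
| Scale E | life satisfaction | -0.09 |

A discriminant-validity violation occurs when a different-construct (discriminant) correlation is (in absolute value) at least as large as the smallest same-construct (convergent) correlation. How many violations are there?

0

Convergent (same construct = burnout): Scale C, Scale A, Scale B.
Smallest convergent = 0.63. Discriminant |r|: 0.08, 0.33, 0.46, 0.09; count ≥ 0.63 → 0.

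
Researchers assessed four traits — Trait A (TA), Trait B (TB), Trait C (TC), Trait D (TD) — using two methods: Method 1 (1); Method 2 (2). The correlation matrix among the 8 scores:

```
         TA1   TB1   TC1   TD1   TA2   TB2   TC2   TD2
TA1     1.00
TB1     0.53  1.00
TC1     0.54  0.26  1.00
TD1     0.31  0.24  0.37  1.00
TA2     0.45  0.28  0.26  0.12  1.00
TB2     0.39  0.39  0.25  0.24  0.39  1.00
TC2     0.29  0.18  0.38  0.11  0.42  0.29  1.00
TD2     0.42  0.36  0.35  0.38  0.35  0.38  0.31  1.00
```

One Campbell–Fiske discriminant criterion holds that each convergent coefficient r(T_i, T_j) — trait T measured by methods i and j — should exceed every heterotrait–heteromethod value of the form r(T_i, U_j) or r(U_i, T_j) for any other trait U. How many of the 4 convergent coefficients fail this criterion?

Checking each validity diagonal entry against its comparison values:
TA (methods 1·2): 0.45 vs {0.39, 0.28, 0.29, 0.26, 0.42, 0.12} → pass.
TB (methods 1·2): 0.39 vs {0.28, 0.39, 0.18, 0.25, 0.36, 0.24} → fail.
TC (methods 1·2): 0.38 vs {0.26, 0.29, 0.25, 0.18, 0.35, 0.11} → pass.
TD (methods 1·2): 0.38 vs {0.12, 0.42, 0.24, 0.36, 0.11, 0.35} → fail.
2 of 4 fail.

2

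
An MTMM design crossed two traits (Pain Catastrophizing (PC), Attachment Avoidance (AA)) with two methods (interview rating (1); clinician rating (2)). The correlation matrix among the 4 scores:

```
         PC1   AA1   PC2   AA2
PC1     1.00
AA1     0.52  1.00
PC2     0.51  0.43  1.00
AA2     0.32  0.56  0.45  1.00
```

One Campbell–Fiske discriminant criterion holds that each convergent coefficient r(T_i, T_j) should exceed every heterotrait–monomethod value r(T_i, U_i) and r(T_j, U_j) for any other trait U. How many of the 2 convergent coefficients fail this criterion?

Checking each validity diagonal entry against its comparison values:
PC (methods 1·2): 0.51 vs {0.52, 0.45} → fail.
AA (methods 1·2): 0.56 vs {0.52, 0.45} → pass.
1 of 2 fail.

1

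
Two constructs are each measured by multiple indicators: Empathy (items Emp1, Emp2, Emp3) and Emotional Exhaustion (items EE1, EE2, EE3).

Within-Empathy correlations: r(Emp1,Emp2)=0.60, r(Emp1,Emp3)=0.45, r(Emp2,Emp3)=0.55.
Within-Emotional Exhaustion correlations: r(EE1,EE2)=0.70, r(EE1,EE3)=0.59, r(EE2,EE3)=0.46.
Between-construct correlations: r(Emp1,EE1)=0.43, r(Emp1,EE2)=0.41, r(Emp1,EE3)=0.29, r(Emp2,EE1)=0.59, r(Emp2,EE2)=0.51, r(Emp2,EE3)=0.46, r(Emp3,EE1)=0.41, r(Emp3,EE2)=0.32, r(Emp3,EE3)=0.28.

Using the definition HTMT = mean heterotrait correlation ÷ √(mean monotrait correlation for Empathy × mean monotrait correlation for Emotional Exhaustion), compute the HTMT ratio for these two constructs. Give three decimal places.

0.737

Between-construct mean = 3.70/9 = 0.4111.
Mean within-Emp = 1.60/3 = 0.5333; mean within-EE = 1.75/3 = 0.5833.
Geometric mean = √(0.5333 × 0.5833) = 0.5577.
HTMT = 0.4111 / 0.5577 = 0.737.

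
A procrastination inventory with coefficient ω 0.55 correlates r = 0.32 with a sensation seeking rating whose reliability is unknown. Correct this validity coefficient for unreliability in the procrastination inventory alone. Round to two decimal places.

0.43

Single correction: r_c = r_obs / √r_xx = 0.32 / √0.55 = 0.32 / 0.7416 ≈ 0.43.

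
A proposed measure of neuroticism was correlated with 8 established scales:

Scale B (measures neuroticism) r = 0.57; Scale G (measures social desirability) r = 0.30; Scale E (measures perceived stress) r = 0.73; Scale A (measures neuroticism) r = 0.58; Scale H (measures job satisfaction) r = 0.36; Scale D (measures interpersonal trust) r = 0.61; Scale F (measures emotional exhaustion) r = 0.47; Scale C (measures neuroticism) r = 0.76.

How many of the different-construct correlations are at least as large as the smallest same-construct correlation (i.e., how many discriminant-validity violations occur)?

2

Convergent (same construct = neuroticism): Scale B, Scale A, Scale C.
Smallest convergent = 0.57. Discriminant values: 0.30, 0.73, 0.36, 0.61, 0.47; count ≥ 0.57 → 2.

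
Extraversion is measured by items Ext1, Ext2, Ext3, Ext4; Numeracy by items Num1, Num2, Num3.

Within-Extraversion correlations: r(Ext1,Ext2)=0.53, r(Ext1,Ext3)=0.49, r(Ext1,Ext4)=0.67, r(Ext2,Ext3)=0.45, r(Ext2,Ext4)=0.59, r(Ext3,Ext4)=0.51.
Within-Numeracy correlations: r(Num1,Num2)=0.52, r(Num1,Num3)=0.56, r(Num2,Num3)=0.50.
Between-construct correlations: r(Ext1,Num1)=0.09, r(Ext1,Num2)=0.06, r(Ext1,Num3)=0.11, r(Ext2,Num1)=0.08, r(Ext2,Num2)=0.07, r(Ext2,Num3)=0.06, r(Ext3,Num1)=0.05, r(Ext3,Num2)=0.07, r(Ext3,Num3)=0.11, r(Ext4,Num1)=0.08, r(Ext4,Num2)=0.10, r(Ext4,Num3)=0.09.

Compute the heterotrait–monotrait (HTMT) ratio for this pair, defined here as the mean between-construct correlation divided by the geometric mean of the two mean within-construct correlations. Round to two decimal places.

Mean heterotrait r = 0.97/12 = 0.0808.
Mean within-Ext = 3.24/6 = 0.5400; mean within-Num = 1.58/3 = 0.5267.
Geometric mean = √(0.5400 × 0.5267) = 0.5333.
HTMT = 0.0808 / 0.5333 = 0.15.

0.15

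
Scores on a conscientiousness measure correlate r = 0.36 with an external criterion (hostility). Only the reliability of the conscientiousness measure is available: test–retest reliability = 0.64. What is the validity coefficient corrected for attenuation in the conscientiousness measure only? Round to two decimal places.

0.45

Single correction: r_c = r_obs / √r_xx = 0.36 / √0.64 = 0.36 / 0.8000 ≈ 0.45.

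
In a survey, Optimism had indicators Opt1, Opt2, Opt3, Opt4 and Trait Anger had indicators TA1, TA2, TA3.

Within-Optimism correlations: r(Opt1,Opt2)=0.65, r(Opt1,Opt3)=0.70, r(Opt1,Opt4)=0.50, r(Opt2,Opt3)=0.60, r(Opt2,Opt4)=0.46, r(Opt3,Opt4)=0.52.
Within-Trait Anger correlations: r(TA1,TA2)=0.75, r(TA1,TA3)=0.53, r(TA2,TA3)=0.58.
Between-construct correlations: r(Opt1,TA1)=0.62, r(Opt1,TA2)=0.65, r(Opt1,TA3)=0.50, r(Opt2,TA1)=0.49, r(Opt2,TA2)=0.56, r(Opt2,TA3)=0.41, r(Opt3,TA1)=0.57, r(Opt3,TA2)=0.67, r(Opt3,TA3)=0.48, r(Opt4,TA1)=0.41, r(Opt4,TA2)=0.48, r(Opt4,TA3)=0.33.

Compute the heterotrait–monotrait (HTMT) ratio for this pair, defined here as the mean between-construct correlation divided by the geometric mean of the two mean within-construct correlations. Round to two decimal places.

Between-construct mean = 6.17/12 = 0.5142.
Mean within-Opt = 3.43/6 = 0.5717; mean within-TA = 1.86/3 = 0.6200.
Geometric mean = √(0.5717 × 0.6200) = 0.5954.
HTMT = 0.5142 / 0.5954 = 0.86.

0.86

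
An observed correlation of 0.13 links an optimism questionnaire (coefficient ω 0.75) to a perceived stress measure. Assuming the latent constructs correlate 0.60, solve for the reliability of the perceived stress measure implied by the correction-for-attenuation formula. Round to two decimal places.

r_true = r_obs / √(r_xx · r_yy) ⇒ 0.60 = 0.13 / √(0.75 · r_yy).
√(0.75 · r_yy) = 0.13 / 0.60 = 0.2167; 0.75 · r_yy = 0.0470; r_yy = 0.0470 / 0.75 ≈ 0.06.

0.06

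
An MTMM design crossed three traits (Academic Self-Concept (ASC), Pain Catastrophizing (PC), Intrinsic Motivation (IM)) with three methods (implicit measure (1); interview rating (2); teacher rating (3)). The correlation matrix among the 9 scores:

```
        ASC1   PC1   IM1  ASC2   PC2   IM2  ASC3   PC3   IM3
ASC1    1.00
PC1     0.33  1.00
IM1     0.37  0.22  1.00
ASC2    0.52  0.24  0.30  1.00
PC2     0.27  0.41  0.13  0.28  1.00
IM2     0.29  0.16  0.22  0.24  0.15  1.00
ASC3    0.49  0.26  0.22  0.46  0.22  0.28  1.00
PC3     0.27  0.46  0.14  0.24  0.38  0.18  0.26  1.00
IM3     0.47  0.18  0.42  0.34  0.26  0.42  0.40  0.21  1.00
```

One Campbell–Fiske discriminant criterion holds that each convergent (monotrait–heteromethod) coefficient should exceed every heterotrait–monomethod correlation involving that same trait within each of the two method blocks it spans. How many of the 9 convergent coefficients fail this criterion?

Checking each validity diagonal entry against its comparison values:
ASC (methods 1·2): 0.52 vs {0.33, 0.28, 0.37, 0.24} → pass.
ASC (methods 1·3): 0.49 vs {0.33, 0.26, 0.37, 0.40} → pass.
ASC (methods 2·3): 0.46 vs {0.28, 0.26, 0.24, 0.40} → pass.
PC (methods 1·2): 0.41 vs {0.33, 0.28, 0.22, 0.15} → pass.
PC (methods 1·3): 0.46 vs {0.33, 0.26, 0.22, 0.21} → pass.
PC (methods 2·3): 0.38 vs {0.28, 0.26, 0.15, 0.21} → pass.
IM (methods 1·2): 0.22 vs {0.37, 0.24, 0.22, 0.15} → fail.
IM (methods 1·3): 0.42 vs {0.37, 0.40, 0.22, 0.21} → pass.
IM (methods 2·3): 0.42 vs {0.24, 0.40, 0.15, 0.21} → pass.
1 of 9 fail.

1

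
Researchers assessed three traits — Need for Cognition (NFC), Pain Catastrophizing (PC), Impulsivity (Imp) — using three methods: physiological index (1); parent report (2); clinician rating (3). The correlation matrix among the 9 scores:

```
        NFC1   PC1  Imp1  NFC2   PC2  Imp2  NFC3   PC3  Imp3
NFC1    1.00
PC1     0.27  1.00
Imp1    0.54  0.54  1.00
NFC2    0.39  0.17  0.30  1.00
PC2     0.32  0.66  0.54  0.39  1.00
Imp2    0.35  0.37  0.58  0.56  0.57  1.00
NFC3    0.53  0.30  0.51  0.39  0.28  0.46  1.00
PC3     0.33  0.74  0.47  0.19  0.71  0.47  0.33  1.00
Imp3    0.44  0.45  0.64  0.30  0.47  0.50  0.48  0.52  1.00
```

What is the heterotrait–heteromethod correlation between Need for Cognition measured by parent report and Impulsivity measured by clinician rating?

0.30

Different traits and methods: r(NFC2, Imp3) = 0.30.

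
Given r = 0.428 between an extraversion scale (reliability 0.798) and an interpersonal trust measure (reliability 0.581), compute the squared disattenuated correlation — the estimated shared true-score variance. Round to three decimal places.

0.395

Disattenuated r = 0.428 / √(0.798 × 0.581) = 0.428 / 0.6809 = 0.6286.
Shared true-score variance = 0.6286² = 0.3951 ≈ 0.395.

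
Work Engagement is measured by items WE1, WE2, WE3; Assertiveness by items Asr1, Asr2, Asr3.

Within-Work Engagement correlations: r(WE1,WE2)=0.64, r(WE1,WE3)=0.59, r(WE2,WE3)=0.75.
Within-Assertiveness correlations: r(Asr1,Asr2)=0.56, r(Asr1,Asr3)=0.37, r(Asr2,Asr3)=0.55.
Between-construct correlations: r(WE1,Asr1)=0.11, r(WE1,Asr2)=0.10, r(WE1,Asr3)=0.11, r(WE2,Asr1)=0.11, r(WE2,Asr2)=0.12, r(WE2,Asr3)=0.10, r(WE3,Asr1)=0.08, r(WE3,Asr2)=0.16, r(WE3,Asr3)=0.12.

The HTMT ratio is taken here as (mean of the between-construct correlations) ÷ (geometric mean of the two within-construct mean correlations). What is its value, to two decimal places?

Mean heterotrait r = 1.01/9 = 0.1122.
Mean within-WE = 1.98/3 = 0.6600; mean within-Asr = 1.48/3 = 0.4933.
Geometric mean = √(0.6600 × 0.4933) = 0.5706.
HTMT = 0.1122 / 0.5706 = 0.20.

0.20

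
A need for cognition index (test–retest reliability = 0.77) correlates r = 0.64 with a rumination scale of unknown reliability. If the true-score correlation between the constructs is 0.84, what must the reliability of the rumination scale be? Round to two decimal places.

r_true = r_obs / √(r_xx · r_yy) ⇒ 0.84 = 0.64 / √(0.77 · r_yy).
√(0.77 · r_yy) = 0.64 / 0.84 = 0.7619; 0.77 · r_yy = 0.5805; r_yy = 0.5805 / 0.77 ≈ 0.75.

0.75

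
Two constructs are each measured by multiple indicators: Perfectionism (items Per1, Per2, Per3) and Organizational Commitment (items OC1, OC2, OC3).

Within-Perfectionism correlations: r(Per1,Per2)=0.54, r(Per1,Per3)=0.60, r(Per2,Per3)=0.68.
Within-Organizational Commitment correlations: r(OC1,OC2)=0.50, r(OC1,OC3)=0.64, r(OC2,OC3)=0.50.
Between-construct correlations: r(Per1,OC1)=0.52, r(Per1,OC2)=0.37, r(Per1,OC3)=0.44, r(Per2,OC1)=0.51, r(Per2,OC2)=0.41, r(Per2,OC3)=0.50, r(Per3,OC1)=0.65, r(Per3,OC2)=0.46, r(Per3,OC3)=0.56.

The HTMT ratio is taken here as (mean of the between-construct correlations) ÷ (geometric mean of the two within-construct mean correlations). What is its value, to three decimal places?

Mean heterotrait r = 4.42/9 = 0.4911.
Mean within-Per = 1.82/3 = 0.6067; mean within-OC = 1.64/3 = 0.5467.
Geometric mean = √(0.6067 × 0.5467) = 0.5759.
HTMT = 0.4911 / 0.5759 = 0.853.

0.853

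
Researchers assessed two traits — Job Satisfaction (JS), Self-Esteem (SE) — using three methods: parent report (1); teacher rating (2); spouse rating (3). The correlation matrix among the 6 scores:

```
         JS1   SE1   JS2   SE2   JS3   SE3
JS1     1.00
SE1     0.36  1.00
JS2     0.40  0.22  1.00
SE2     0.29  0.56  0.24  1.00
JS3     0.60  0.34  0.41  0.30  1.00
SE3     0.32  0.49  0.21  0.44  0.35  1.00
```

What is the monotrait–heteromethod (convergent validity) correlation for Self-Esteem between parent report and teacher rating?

Same trait (SE), different methods: r(SE1, SE2) = 0.56.

0.56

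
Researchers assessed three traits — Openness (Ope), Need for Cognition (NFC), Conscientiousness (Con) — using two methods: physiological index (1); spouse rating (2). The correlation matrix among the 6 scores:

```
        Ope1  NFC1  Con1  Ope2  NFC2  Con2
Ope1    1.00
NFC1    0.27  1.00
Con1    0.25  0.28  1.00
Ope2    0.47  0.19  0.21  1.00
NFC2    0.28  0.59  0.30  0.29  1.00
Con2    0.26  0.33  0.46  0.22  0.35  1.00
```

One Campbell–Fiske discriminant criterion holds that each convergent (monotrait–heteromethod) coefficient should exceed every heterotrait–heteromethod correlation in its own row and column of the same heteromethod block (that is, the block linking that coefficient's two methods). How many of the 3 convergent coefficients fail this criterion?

Each convergent coefficient versus the relevant comparison correlations:
Ope (methods 1·2): 0.47 vs {0.28, 0.19, 0.26, 0.21} → pass.
NFC (methods 1·2): 0.59 vs {0.19, 0.28, 0.33, 0.30} → pass.
Con (methods 1·2): 0.46 vs {0.21, 0.26, 0.30, 0.33} → pass.
0 of 3 fail.

0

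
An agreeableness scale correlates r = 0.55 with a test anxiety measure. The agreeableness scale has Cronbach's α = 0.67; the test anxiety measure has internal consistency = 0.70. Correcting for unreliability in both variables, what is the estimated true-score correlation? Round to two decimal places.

0.80

r_true = r_obs / √(r_xx · r_yy) = 0.55 / √(0.67 × 0.70) = 0.55 / √0.4690 = 0.55 / 0.6848 ≈ 0.80.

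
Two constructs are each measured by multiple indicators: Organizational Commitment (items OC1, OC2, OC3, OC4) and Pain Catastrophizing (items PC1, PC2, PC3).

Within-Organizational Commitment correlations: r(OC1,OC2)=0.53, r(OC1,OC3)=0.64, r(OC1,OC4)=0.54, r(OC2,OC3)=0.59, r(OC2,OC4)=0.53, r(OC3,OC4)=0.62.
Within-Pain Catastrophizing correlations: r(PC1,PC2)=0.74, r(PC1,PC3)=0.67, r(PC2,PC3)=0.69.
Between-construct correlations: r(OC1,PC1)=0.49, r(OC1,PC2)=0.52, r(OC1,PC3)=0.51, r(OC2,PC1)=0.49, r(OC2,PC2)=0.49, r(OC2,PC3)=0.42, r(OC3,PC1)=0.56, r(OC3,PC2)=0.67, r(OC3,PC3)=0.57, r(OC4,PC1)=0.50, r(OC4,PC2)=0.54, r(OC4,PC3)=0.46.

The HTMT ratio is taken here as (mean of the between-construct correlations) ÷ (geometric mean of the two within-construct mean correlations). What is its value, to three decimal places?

0.817

Mean heterotrait r = 6.22/12 = 0.5183.
Mean within-OC = 3.45/6 = 0.5750; mean within-PC = 2.10/3 = 0.7000.
Geometric mean = √(0.5750 × 0.7000) = 0.6344.
HTMT = 0.5183 / 0.6344 = 0.817.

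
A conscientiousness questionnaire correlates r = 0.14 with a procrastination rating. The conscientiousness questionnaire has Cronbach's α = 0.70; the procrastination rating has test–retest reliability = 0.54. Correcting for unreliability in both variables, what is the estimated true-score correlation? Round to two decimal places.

r_true = r_obs / √(r_xx · r_yy) = 0.14 / √(0.70 × 0.54) = 0.14 / √0.3780 = 0.14 / 0.6148 ≈ 0.23.

0.23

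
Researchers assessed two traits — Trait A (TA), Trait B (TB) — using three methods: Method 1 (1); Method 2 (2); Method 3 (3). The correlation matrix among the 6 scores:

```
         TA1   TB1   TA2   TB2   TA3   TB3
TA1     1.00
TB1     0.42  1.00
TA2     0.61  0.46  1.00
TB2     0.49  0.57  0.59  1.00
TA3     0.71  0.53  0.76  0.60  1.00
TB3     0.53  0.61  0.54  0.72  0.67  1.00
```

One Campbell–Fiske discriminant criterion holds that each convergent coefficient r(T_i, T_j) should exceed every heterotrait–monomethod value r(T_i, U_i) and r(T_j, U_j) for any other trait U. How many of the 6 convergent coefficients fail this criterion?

2

Checking each validity diagonal entry against its comparison values:
TA (methods 1·2): 0.61 vs {0.42, 0.59} → pass.
TA (methods 1·3): 0.71 vs {0.42, 0.67} → pass.
TA (methods 2·3): 0.76 vs {0.59, 0.67} → pass.
TB (methods 1·2): 0.57 vs {0.42, 0.59} → fail.
TB (methods 1·3): 0.61 vs {0.42, 0.67} → fail.
TB (methods 2·3): 0.72 vs {0.59, 0.67} → pass.
2 of 6 fail.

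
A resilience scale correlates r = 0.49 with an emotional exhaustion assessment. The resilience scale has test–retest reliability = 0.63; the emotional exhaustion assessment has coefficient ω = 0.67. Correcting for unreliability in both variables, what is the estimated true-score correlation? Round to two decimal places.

0.75

r_true = r_obs / √(r_xx · r_yy) = 0.49 / √(0.63 × 0.67) = 0.49 / √0.4221 = 0.49 / 0.6497 ≈ 0.75.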